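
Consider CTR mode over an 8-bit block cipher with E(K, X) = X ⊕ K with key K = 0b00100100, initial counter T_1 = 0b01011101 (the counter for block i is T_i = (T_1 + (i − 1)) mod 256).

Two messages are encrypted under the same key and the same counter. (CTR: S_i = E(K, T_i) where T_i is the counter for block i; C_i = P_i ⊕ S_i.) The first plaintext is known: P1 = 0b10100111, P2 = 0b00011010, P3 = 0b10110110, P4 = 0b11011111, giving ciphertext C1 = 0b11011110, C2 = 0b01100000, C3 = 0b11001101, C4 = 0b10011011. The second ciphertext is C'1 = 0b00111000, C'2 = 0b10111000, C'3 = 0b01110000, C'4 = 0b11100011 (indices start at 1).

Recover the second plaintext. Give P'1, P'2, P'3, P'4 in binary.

In CTR with a reused counter, both messages share the same keystream S_i, so C_i ⊕ C'_i = P_i ⊕ P'_i and thus P'_i = P_i ⊕ C_i ⊕ C'_i.
P'1: 0b10100111 ⊕ 0b11011110 ⊕ 0b00111000 = 0b01000001.
P'2: 0b00011010 ⊕ 0b01100000 ⊕ 0b10111000 = 0b11000010.
P'3: 0b10110110 ⊕ 0b11001101 ⊕ 0b01110000 = 0b00001011.
P'4: 0b11011111 ⊕ 0b10011011 ⊕ 0b11100011 = 0b10100111.

P'1 = 0b01000001, P'2 = 0b11000010, P'3 = 0b00001011, P'4 = 0b10100111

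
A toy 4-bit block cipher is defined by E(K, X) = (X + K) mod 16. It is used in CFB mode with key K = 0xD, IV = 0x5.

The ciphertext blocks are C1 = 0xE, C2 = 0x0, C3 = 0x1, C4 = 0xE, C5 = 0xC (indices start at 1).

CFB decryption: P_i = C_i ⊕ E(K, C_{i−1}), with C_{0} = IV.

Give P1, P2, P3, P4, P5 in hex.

P1 = 0xC, P2 = 0xB, P3 = 0xC, P4 = 0x0, P5 = 0x7

P1: E(K, 0x5) = 0x2; 0xE ⊕ 0x2 = 0xC.
P2: E(K, 0xE) = 0xB; 0x0 ⊕ 0xB = 0xB.
P3: E(K, 0x0) = 0xD; 0x1 ⊕ 0xD = 0xC.
P4: E(K, 0x1) = 0xE; 0xE ⊕ 0xE = 0x0.
P5: E(K, 0xE) = 0xB; 0xC ⊕ 0xB = 0x7.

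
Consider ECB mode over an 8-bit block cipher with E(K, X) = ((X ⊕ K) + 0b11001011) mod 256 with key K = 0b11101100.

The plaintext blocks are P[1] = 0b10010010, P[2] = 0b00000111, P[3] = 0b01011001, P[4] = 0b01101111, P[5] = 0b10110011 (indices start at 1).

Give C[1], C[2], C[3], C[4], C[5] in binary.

C[1] = 0b01001001, C[2] = 0b10110110, C[3] = 0b10000000, C[4] = 0b01001110, C[5] = 0b00101010

ECB encryption: C_i = E(K, P_i).
C[1]: E(K, 0b10010010) = 0b01001001.
C[2]: E(K, 0b00000111) = 0b10110110.
C[3]: E(K, 0b01011001) = 0b10000000.
C[4]: E(K, 0b01101111) = 0b01001110.
C[5]: E(K, 0b10110011) = 0b00101010.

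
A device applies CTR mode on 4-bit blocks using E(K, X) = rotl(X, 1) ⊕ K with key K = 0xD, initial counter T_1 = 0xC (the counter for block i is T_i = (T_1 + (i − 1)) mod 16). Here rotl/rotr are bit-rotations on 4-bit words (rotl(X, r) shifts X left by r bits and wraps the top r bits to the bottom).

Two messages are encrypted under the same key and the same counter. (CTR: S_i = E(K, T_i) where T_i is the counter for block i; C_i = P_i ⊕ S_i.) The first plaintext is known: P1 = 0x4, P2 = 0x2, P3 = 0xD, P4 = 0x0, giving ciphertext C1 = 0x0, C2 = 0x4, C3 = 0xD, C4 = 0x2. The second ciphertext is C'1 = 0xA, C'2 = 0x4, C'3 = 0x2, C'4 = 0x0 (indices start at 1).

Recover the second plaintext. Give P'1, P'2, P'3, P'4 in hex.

In CTR with a reused counter, both messages share the same keystream S_i, so C_i ⊕ C'_i = P_i ⊕ P'_i and thus P'_i = P_i ⊕ C_i ⊕ C'_i.
P'1: 0x4 ⊕ 0x0 ⊕ 0xA = 0xE.
P'2: 0x2 ⊕ 0x4 ⊕ 0x4 = 0x2.
P'3: 0xD ⊕ 0xD ⊕ 0x2 = 0x2.
P'4: 0x0 ⊕ 0x2 ⊕ 0x0 = 0x2.

P'1 = 0xE, P'2 = 0x2, P'3 = 0x2, P'4 = 0x2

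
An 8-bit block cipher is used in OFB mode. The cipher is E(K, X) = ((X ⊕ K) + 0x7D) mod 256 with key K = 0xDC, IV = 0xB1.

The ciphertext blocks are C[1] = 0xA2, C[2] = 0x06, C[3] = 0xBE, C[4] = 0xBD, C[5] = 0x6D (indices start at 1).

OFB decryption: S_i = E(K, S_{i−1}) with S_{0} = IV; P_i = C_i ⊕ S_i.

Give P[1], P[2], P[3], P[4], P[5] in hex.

P[1] = 0x48, P[2] = 0xB5, P[3] = 0x52, P[4] = 0x10, P[5] = 0x83

P[1]: S = E(K, 0xB1) = 0xEA; 0xA2 ⊕ 0xEA = 0x48.
P[2]: S = E(K, 0xEA) = 0xB3; 0x06 ⊕ 0xB3 = 0xB5.
P[3]: S = E(K, 0xB3) = 0xEC; 0xBE ⊕ 0xEC = 0x52.
P[4]: S = E(K, 0xEC) = 0xAD; 0xBD ⊕ 0xAD = 0x10.
P[5]: S = E(K, 0xAD) = 0xEE; 0x6D ⊕ 0xEE = 0x83.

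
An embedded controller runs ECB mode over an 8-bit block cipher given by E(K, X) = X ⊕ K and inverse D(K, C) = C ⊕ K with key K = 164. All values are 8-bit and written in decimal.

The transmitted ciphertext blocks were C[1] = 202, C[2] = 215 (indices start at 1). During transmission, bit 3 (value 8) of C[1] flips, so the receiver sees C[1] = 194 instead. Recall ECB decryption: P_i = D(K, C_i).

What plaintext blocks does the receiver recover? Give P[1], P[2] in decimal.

P[1] = 102, P[2] = 115

Only C[1] changed, to 194. In ECB, a change in C_i affects only P_i. Decrypting the received ciphertext:
P[1]: D(K, 194) = 102.
P[2]: D(K, 215) = 115.
Blocks that differ from the original plaintext: P[1].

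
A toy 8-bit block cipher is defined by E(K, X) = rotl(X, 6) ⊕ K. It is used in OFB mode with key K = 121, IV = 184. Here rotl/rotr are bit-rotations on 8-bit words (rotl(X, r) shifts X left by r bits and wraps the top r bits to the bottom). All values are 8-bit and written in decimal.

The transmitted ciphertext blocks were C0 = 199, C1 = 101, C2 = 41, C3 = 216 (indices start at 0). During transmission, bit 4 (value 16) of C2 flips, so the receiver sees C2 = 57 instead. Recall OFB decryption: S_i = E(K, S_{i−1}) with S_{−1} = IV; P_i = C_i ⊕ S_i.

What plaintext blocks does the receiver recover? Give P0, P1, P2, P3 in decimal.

P0 = 144, P1 = 201, P2 = 107, P3 = 53

Only C2 changed, to 57. In OFB, a change in C_i flips the same bit in P_i only; the keystream is unaffected. Decrypting the received ciphertext:
P0: S = E(K, 184) = 87; 199 ⊕ 87 = 144.
P1: S = E(K, 87) = 172; 101 ⊕ 172 = 201.
P2: S = E(K, 172) = 82; 57 ⊕ 82 = 107.
P3: S = E(K, 82) = 237; 216 ⊕ 237 = 53.
Blocks that differ from the original plaintext: P2.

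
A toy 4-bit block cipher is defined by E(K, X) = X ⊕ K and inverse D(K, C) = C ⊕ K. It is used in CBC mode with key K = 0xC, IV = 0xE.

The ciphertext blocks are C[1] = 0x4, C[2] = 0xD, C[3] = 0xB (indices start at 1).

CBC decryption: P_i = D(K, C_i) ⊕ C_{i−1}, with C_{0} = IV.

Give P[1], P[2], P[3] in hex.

P[1]: D(K, 0x4) = 0x8; 0x8 ⊕ 0xE = 0x6.
P[2]: D(K, 0xD) = 0x1; 0x1 ⊕ 0x4 = 0x5.
P[3]: D(K, 0xB) = 0x7; 0x7 ⊕ 0xD = 0xA.

P[1] = 0x6, P[2] = 0x5, P[3] = 0xA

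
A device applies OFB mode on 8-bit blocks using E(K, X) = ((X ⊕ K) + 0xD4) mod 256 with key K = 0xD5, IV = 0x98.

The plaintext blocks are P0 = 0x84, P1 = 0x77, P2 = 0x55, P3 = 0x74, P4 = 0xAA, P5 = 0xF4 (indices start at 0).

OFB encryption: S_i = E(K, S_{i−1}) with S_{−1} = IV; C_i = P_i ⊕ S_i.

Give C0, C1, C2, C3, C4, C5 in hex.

C0: S = E(K, 0x98) = 0x21; 0x84 ⊕ 0x21 = 0xA5.
C1: S = E(K, 0x21) = 0xC8; 0x77 ⊕ 0xC8 = 0xBF.
C2: S = E(K, 0xC8) = 0xF1; 0x55 ⊕ 0xF1 = 0xA4.
C3: S = E(K, 0xF1) = 0xF8; 0x74 ⊕ 0xF8 = 0x8C.
C4: S = E(K, 0xF8) = 0x01; 0xAA ⊕ 0x01 = 0xAB.
C5: S = E(K, 0x01) = 0xA8; 0xF4 ⊕ 0xA8 = 0x5C.

C0 = 0xA5, C1 = 0xBF, C2 = 0xA4, C3 = 0x8C, C4 = 0xAB, C5 = 0x5C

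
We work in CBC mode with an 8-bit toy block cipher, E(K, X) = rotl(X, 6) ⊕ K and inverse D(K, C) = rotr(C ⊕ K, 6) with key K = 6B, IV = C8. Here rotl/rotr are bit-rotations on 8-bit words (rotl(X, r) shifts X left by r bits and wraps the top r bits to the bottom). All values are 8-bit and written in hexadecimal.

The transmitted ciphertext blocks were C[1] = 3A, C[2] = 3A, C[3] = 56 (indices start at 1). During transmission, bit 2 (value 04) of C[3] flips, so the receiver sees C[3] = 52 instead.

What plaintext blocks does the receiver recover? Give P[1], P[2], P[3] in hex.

CBC decryption: P_i = D(K, C_i) ⊕ C_{i−1}, with C_{0} = IV.
Only C[3] changed, to 52. In CBC, a change in C_i garbles P_i and flips the same bit in P_{i+1}. Decrypting the received ciphertext:
P[1]: D(K, 3A) = 45; 45 ⊕ C8 = 8D.
P[2]: D(K, 3A) = 45; 45 ⊕ 3A = 7F.
P[3]: D(K, 52) = E4; E4 ⊕ 3A = DE.
Blocks that differ from the original plaintext: P[3].

P[1] = 8D, P[2] = 7F, P[3] = DE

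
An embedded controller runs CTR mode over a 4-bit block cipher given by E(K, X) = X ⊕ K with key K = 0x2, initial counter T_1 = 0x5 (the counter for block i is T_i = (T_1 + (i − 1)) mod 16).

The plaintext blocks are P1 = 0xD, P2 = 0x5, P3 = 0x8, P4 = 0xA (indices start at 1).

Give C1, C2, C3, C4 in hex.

C1 = 0xA, C2 = 0x1, C3 = 0xD, C4 = 0x0

CTR encryption: S_i = E(K, T_i) where T_i is the counter for block i; C_i = P_i ⊕ S_i.
C1: T = 0x5, S = E(K, T) = 0x7; 0xD ⊕ 0x7 = 0xA.
C2: T = 0x6, S = E(K, T) = 0x4; 0x5 ⊕ 0x4 = 0x1.
C3: T = 0x7, S = E(K, T) = 0x5; 0x8 ⊕ 0x5 = 0xD.
C4: T = 0x8, S = E(K, T) = 0xA; 0xA ⊕ 0xA = 0x0.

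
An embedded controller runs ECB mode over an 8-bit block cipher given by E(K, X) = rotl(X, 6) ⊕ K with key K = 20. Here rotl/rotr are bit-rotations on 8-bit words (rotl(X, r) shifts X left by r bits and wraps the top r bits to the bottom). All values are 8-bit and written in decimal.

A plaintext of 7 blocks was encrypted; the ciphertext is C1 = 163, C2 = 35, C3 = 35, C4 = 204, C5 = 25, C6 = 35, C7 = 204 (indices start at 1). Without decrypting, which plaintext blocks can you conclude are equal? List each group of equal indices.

P2 = P3 = P6; P4 = P7

ECB encrypts each block independently with the same key, so equal ciphertext blocks imply equal plaintext blocks.
C2 = C3 = C6 = 35, so P2 = P3 = P6.
C4 = C7 = 204, so P4 = P7.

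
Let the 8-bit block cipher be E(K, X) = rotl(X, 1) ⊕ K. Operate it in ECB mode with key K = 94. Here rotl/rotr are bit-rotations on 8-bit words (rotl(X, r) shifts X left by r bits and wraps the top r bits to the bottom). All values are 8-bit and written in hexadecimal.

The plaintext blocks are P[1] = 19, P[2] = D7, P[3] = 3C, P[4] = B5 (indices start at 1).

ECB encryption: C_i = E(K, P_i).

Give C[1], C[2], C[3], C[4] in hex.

C[1] = A6, C[2] = 3B, C[3] = EC, C[4] = FF

C[1]: E(K, 19) = A6.
C[2]: E(K, D7) = 3B.
C[3]: E(K, 3C) = EC.
C[4]: E(K, B5) = FF.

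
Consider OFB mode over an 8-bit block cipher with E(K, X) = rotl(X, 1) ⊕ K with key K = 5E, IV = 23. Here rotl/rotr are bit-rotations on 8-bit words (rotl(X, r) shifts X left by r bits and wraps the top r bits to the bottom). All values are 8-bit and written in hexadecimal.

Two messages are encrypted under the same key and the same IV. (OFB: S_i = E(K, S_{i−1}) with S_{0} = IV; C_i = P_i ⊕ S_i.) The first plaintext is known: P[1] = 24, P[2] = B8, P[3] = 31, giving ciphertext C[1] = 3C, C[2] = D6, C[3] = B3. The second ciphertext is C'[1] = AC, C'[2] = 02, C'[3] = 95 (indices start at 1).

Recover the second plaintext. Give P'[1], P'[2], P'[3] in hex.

In OFB with a reused IV, both messages share the same keystream S_i, so C_i ⊕ C'_i = P_i ⊕ P'_i and thus P'_i = P_i ⊕ C_i ⊕ C'_i.
P'[1]: 24 ⊕ 3C ⊕ AC = B4.
P'[2]: B8 ⊕ D6 ⊕ 02 = 6C.
P'[3]: 31 ⊕ B3 ⊕ 95 = 17.

P'[1] = B4, P'[2] = 6C, P'[3] = 17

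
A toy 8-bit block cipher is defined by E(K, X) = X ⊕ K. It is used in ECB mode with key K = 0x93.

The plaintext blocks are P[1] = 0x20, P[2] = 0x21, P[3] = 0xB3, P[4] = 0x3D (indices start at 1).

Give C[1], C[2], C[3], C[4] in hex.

C[1] = 0xB3, C[2] = 0xB2, C[3] = 0x20, C[4] = 0xAE

ECB encryption: C_i = E(K, P_i).
C[1]: E(K, 0x20) = 0xB3.
C[2]: E(K, 0x21) = 0xB2.
C[3]: E(K, 0xB3) = 0x20.
C[4]: E(K, 0x3D) = 0xAE.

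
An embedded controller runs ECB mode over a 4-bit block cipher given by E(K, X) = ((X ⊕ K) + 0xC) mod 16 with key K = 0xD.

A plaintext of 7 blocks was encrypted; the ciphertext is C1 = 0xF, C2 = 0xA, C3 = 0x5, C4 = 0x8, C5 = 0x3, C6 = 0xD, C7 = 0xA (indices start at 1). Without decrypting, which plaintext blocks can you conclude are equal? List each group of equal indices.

ECB encrypts each block independently with the same key, so equal ciphertext blocks imply equal plaintext blocks.
C2 = C7 = 0xA, so P2 = P7.

P2 = P7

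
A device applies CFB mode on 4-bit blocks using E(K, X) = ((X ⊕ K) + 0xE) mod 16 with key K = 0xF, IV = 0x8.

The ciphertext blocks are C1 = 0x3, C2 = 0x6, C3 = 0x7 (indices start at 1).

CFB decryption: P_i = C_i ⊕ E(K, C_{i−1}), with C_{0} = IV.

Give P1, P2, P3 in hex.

P1: E(K, 0x8) = 0x5; 0x3 ⊕ 0x5 = 0x6.
P2: E(K, 0x3) = 0xA; 0x6 ⊕ 0xA = 0xC.
P3: E(K, 0x6) = 0x7; 0x7 ⊕ 0x7 = 0x0.

P1 = 0x6, P2 = 0xC, P3 = 0x0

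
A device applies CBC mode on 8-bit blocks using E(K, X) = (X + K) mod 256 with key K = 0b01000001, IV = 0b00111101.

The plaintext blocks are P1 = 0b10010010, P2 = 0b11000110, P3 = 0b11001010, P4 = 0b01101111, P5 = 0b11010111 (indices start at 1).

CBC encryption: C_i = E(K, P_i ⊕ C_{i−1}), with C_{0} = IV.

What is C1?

C1: P1 ⊕ 0b00111101 = 0b10101111; E(K, 0b10101111) = 0b11110000.

C1 = 0b11110000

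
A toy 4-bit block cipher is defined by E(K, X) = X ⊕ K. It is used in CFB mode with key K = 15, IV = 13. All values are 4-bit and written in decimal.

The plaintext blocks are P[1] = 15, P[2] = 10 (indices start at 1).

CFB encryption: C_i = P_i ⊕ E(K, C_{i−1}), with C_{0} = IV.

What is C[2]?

C[1]: E(K, 13) = 2; 15 ⊕ 2 = 13.
C[2]: E(K, 13) = 2; 10 ⊕ 2 = 8.

C[2] = 8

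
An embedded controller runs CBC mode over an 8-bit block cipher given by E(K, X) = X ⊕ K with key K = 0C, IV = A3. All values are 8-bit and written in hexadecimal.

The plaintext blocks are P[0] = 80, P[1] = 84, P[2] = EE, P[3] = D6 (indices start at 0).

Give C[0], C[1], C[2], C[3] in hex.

C[0] = 2F, C[1] = A7, C[2] = 45, C[3] = 9F

CBC encryption: C_i = E(K, P_i ⊕ C_{i−1}), with C_{−1} = IV.
C[0]: P[0] ⊕ A3 = 23; E(K, 23) = 2F.
C[1]: P[1] ⊕ 2F = AB; E(K, AB) = A7.
C[2]: P[2] ⊕ A7 = 49; E(K, 49) = 45.
C[3]: P[3] ⊕ 45 = 93; E(K, 93) = 9F.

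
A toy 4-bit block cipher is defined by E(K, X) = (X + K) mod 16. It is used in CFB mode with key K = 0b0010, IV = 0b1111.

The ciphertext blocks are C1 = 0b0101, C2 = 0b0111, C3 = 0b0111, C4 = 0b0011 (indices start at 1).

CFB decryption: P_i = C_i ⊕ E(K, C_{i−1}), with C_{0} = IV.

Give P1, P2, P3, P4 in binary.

P1 = 0b0100, P2 = 0b0000, P3 = 0b1110, P4 = 0b1010

P1: E(K, 0b1111) = 0b0001; 0b0101 ⊕ 0b0001 = 0b0100.
P2: E(K, 0b0101) = 0b0111; 0b0111 ⊕ 0b0111 = 0b0000.
P3: E(K, 0b0111) = 0b1001; 0b0111 ⊕ 0b1001 = 0b1110.
P4: E(K, 0b0111) = 0b1001; 0b0011 ⊕ 0b1001 = 0b1010.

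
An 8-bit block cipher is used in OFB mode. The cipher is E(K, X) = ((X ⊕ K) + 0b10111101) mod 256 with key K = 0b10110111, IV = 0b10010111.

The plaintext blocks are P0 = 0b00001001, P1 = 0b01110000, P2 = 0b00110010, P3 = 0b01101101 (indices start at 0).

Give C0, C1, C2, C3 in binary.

C0 = 0b11010100, C1 = 0b01010111, C2 = 0b01111111, C3 = 0b11011010

OFB encryption: S_i = E(K, S_{i−1}) with S_{−1} = IV; C_i = P_i ⊕ S_i.
C0: S = E(K, 0b10010111) = 0b11011101; 0b00001001 ⊕ 0b11011101 = 0b11010100.
C1: S = E(K, 0b11011101) = 0b00100111; 0b01110000 ⊕ 0b00100111 = 0b01010111.
C2: S = E(K, 0b00100111) = 0b01001101; 0b00110010 ⊕ 0b01001101 = 0b01111111.
C3: S = E(K, 0b01001101) = 0b10110111; 0b01101101 ⊕ 0b10110111 = 0b11011010.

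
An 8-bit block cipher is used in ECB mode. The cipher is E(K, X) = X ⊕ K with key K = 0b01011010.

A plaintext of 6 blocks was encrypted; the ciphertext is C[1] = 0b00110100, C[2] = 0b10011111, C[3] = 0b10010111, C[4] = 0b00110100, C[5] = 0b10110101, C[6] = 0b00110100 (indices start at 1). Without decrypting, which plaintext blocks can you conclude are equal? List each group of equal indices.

ECB encrypts each block independently with the same key, so equal ciphertext blocks imply equal plaintext blocks.
C[1] = C[4] = C[6] = 0b00110100, so P[1] = P[4] = P[6].

P[1] = P[4] = P[6]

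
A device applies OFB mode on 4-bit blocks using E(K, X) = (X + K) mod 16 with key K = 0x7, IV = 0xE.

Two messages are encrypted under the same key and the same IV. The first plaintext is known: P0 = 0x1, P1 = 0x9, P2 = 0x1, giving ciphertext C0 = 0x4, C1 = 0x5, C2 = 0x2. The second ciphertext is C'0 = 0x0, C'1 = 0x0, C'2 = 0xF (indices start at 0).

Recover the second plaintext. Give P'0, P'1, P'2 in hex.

In OFB with a reused IV, both messages share the same keystream S_i, so C_i ⊕ C'_i = P_i ⊕ P'_i and thus P'_i = P_i ⊕ C_i ⊕ C'_i.
P'0: 0x1 ⊕ 0x4 ⊕ 0x0 = 0x5.
P'1: 0x9 ⊕ 0x5 ⊕ 0x0 = 0xC.
P'2: 0x1 ⊕ 0x2 ⊕ 0xF = 0xC.

P'0 = 0x5, P'1 = 0xC, P'2 = 0xC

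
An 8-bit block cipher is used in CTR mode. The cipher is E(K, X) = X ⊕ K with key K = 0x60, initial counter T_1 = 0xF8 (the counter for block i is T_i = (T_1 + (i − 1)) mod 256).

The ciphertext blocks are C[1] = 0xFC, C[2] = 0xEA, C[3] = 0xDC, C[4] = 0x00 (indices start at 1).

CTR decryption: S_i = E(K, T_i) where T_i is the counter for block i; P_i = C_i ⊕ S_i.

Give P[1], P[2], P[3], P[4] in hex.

P[1]: T = 0xF8, S = E(K, T) = 0x98; 0xFC ⊕ 0x98 = 0x64.
P[2]: T = 0xF9, S = E(K, T) = 0x99; 0xEA ⊕ 0x99 = 0x73.
P[3]: T = 0xFA, S = E(K, T) = 0x9A; 0xDC ⊕ 0x9A = 0x46.
P[4]: T = 0xFB, S = E(K, T) = 0x9B; 0x00 ⊕ 0x9B = 0x9B.

P[1] = 0x64, P[2] = 0x73, P[3] = 0x46, P[4] = 0x9B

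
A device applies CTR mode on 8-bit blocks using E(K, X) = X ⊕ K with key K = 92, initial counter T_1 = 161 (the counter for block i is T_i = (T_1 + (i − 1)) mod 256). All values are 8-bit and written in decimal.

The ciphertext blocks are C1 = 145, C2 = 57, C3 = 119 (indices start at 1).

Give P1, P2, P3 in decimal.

P1 = 108, P2 = 199, P3 = 136

CTR decryption: S_i = E(K, T_i) where T_i is the counter for block i; P_i = C_i ⊕ S_i.
P1: T = 161, S = E(K, T) = 253; 145 ⊕ 253 = 108.
P2: T = 162, S = E(K, T) = 254; 57 ⊕ 254 = 199.
P3: T = 163, S = E(K, T) = 255; 119 ⊕ 255 = 136.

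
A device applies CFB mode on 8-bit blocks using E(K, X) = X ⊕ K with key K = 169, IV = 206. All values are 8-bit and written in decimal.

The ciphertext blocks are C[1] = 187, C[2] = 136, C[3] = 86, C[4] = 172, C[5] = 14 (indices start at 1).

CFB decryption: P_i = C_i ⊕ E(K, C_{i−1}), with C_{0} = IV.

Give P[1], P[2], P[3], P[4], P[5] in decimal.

P[1] = 220, P[2] = 154, P[3] = 119, P[4] = 83, P[5] = 11

P[1]: E(K, 206) = 103; 187 ⊕ 103 = 220.
P[2]: E(K, 187) = 18; 136 ⊕ 18 = 154.
P[3]: E(K, 136) = 33; 86 ⊕ 33 = 119.
P[4]: E(K, 86) = 255; 172 ⊕ 255 = 83.
P[5]: E(K, 172) = 5; 14 ⊕ 5 = 11.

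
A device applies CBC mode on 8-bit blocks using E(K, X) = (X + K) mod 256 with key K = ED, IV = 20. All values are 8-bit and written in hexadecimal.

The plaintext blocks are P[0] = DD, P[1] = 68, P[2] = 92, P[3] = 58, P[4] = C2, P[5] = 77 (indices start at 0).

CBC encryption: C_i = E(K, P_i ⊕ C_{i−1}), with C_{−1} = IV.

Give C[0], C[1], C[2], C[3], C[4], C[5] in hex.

C[0] = EA, C[1] = 6F, C[2] = EA, C[3] = 9F, C[4] = 4A, C[5] = 2A

C[0]: P[0] ⊕ 20 = FD; E(K, FD) = EA.
C[1]: P[1] ⊕ EA = 82; E(K, 82) = 6F.
C[2]: P[2] ⊕ 6F = FD; E(K, FD) = EA.
C[3]: P[3] ⊕ EA = B2; E(K, B2) = 9F.
C[4]: P[4] ⊕ 9F = 5D; E(K, 5D) = 4A.
C[5]: P[5] ⊕ 4A = 3D; E(K, 3D) = 2A.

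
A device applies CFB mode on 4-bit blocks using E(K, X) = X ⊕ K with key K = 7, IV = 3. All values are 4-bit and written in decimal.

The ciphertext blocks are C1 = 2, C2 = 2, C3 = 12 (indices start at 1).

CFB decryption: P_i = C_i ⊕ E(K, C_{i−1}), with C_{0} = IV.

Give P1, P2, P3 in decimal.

P1: E(K, 3) = 4; 2 ⊕ 4 = 6.
P2: E(K, 2) = 5; 2 ⊕ 5 = 7.
P3: E(K, 2) = 5; 12 ⊕ 5 = 9.

P1 = 6, P2 = 7, P3 = 9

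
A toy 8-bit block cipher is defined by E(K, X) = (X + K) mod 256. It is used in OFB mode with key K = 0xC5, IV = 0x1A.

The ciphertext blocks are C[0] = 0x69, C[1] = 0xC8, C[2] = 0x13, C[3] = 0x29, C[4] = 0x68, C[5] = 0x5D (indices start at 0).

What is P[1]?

P[1] = 0x6C

OFB decryption: S_i = E(K, S_{i−1}) with S_{−1} = IV; P_i = C_i ⊕ S_i.
P[0]: S = E(K, 0x1A) = 0xDF; 0x69 ⊕ 0xDF = 0xB6.
P[1]: S = E(K, 0xDF) = 0xA4; 0xC8 ⊕ 0xA4 = 0x6C.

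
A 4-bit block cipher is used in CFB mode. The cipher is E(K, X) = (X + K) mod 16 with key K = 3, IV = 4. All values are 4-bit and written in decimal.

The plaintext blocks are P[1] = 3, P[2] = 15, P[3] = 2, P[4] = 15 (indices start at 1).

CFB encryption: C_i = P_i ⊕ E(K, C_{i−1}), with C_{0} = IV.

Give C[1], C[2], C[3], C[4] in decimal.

C[1] = 4, C[2] = 8, C[3] = 9, C[4] = 3

C[1]: E(K, 4) = 7; 3 ⊕ 7 = 4.
C[2]: E(K, 4) = 7; 15 ⊕ 7 = 8.
C[3]: E(K, 8) = 11; 2 ⊕ 11 = 9.
C[4]: E(K, 9) = 12; 15 ⊕ 12 = 3.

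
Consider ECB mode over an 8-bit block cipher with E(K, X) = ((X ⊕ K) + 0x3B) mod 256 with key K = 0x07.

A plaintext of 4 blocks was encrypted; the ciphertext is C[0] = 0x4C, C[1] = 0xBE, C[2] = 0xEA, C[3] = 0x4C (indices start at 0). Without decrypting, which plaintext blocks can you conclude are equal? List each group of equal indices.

P[0] = P[3]

ECB encrypts each block independently with the same key, so equal ciphertext blocks imply equal plaintext blocks.
C[0] = C[3] = 0x4C, so P[0] = P[3].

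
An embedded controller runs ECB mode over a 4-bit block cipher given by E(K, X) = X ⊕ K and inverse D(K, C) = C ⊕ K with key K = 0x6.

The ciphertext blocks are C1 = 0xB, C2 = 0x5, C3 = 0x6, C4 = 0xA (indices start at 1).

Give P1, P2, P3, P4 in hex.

ECB decryption: P_i = D(K, C_i).
P1: D(K, 0xB) = 0xD.
P2: D(K, 0x5) = 0x3.
P3: D(K, 0x6) = 0x0.
P4: D(K, 0xA) = 0xC.

P1 = 0xD, P2 = 0x3, P3 = 0x0, P4 = 0xC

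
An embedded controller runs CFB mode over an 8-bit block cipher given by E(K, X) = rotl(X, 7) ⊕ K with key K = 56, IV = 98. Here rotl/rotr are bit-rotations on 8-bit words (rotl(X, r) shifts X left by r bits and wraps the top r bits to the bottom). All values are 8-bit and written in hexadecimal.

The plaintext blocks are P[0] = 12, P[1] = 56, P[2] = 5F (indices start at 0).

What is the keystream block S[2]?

CFB encryption: C_i = P_i ⊕ E(K, C_{i−1}), with C_{−1} = IV.
C[0]: E(K, 98) = 1A; 12 ⊕ 1A = 08.
C[1]: E(K, 08) = 52; 56 ⊕ 52 = 04.
C[2]: E(K, 04) = 54; 5F ⊕ 54 = 0B.
So S[2] = 54.

54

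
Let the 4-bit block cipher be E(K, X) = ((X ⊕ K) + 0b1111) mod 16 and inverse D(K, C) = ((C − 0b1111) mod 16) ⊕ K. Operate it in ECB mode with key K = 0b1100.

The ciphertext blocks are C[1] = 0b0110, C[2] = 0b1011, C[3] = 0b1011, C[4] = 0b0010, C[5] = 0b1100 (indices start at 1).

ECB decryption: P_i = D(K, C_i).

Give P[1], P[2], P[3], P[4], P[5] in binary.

P[1]: D(K, 0b0110) = 0b1011.
P[2]: D(K, 0b1011) = 0b0000.
P[3]: D(K, 0b1011) = 0b0000.
P[4]: D(K, 0b0010) = 0b1111.
P[5]: D(K, 0b1100) = 0b0001.

P[1] = 0b1011, P[2] = 0b0000, P[3] = 0b0000, P[4] = 0b1111, P[5] = 0b0001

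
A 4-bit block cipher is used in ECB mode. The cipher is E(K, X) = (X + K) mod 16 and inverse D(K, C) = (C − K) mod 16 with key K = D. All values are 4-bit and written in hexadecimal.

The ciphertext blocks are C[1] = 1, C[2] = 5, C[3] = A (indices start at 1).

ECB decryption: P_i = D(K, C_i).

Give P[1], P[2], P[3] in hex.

P[1] = 4, P[2] = 8, P[3] = D

P[1]: D(K, 1) = 4.
P[2]: D(K, 5) = 8.
P[3]: D(K, A) = D.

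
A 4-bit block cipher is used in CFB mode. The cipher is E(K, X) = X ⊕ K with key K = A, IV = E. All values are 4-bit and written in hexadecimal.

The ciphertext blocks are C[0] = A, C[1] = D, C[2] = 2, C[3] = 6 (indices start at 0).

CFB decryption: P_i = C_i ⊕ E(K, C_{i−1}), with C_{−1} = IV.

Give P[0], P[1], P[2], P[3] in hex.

P[0]: E(K, E) = 4; A ⊕ 4 = E.
P[1]: E(K, A) = 0; D ⊕ 0 = D.
P[2]: E(K, D) = 7; 2 ⊕ 7 = 5.
P[3]: E(K, 2) = 8; 6 ⊕ 8 = E.

P[0] = E, P[1] = D, P[2] = 5, P[3] = E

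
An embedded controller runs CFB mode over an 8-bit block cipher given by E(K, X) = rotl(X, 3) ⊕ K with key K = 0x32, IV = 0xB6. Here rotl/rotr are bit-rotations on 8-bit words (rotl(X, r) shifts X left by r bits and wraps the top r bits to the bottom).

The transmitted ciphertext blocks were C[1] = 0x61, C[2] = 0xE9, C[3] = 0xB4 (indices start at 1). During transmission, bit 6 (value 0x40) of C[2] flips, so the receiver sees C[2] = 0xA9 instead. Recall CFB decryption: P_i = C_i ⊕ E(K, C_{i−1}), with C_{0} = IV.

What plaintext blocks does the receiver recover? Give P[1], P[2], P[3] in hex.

Only C[2] changed, to 0xA9. In CFB, a change in C_i flips the same bit in P_i and garbles P_{i+1}. Decrypting the received ciphertext:
P[1]: E(K, 0xB6) = 0x87; 0x61 ⊕ 0x87 = 0xE6.
P[2]: E(K, 0x61) = 0x39; 0xA9 ⊕ 0x39 = 0x90.
P[3]: E(K, 0xA9) = 0x7F; 0xB4 ⊕ 0x7F = 0xCB.
Blocks that differ from the original plaintext: P[2], P[3].

P[1] = 0xE6, P[2] = 0x90, P[3] = 0xCB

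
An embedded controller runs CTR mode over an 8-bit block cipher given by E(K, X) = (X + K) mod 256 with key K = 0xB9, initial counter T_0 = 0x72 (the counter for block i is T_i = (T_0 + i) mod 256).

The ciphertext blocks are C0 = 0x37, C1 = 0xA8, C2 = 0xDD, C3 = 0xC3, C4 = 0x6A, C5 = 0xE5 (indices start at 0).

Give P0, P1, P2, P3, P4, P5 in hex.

P0 = 0x1C, P1 = 0x84, P2 = 0xF0, P3 = 0xED, P4 = 0x45, P5 = 0xD5

CTR decryption: S_i = E(K, T_i) where T_i is the counter for block i; P_i = C_i ⊕ S_i.
P0: T = 0x72, S = E(K, T) = 0x2B; 0x37 ⊕ 0x2B = 0x1C.
P1: T = 0x73, S = E(K, T) = 0x2C; 0xA8 ⊕ 0x2C = 0x84.
P2: T = 0x74, S = E(K, T) = 0x2D; 0xDD ⊕ 0x2D = 0xF0.
P3: T = 0x75, S = E(K, T) = 0x2E; 0xC3 ⊕ 0x2E = 0xED.
P4: T = 0x76, S = E(K, T) = 0x2F; 0x6A ⊕ 0x2F = 0x45.
P5: T = 0x77, S = E(K, T) = 0x30; 0xE5 ⊕ 0x30 = 0xD5.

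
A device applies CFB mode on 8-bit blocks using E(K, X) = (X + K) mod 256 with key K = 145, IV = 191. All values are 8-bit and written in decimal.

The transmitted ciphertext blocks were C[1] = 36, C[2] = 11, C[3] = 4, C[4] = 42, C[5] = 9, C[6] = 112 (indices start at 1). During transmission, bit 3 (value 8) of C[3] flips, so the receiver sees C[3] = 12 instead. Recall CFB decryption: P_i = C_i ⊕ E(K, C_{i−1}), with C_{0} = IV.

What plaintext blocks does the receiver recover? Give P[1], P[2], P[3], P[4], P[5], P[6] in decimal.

P[1] = 116, P[2] = 190, P[3] = 144, P[4] = 183, P[5] = 178, P[6] = 234

Only C[3] changed, to 12. In CFB, a change in C_i flips the same bit in P_i and garbles P_{i+1}. Decrypting the received ciphertext:
P[1]: E(K, 191) = 80; 36 ⊕ 80 = 116.
P[2]: E(K, 36) = 181; 11 ⊕ 181 = 190.
P[3]: E(K, 11) = 156; 12 ⊕ 156 = 144.
P[4]: E(K, 12) = 157; 42 ⊕ 157 = 183.
P[5]: E(K, 42) = 187; 9 ⊕ 187 = 178.
P[6]: E(K, 9) = 154; 112 ⊕ 154 = 234.
Blocks that differ from the original plaintext: P[3], P[4].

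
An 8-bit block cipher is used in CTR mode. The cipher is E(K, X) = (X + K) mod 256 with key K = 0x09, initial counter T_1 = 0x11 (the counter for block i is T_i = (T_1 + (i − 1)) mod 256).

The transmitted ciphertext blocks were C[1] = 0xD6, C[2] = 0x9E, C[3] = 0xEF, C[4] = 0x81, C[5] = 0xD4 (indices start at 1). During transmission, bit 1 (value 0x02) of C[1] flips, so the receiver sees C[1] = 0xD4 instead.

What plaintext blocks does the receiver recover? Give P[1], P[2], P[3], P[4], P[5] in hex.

P[1] = 0xCE, P[2] = 0x85, P[3] = 0xF3, P[4] = 0x9C, P[5] = 0xCA

CTR decryption: S_i = E(K, T_i) where T_i is the counter for block i; P_i = C_i ⊕ S_i.
Only C[1] changed, to 0xD4. In CTR, a change in C_i flips the same bit in P_i only; the keystream is unaffected. Decrypting the received ciphertext:
P[1]: T = 0x11, S = E(K, T) = 0x1A; 0xD4 ⊕ 0x1A = 0xCE.
P[2]: T = 0x12, S = E(K, T) = 0x1B; 0x9E ⊕ 0x1B = 0x85.
P[3]: T = 0x13, S = E(K, T) = 0x1C; 0xEF ⊕ 0x1C = 0xF3.
P[4]: T = 0x14, S = E(K, T) = 0x1D; 0x81 ⊕ 0x1D = 0x9C.
P[5]: T = 0x15, S = E(K, T) = 0x1E; 0xD4 ⊕ 0x1E = 0xCA.
Blocks that differ from the original plaintext: P[1].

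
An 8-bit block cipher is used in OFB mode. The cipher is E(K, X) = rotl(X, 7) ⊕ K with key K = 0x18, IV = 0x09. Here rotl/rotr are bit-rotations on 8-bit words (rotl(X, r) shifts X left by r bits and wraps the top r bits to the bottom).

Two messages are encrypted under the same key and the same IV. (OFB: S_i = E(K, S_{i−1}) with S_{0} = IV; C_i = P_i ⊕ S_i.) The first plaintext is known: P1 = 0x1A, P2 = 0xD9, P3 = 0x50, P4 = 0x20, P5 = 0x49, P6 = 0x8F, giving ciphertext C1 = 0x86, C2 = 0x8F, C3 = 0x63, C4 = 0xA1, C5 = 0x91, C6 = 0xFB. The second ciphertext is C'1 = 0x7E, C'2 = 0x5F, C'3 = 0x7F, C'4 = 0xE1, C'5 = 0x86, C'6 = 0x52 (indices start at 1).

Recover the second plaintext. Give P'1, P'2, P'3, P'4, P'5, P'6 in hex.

In OFB with a reused IV, both messages share the same keystream S_i, so C_i ⊕ C'_i = P_i ⊕ P'_i and thus P'_i = P_i ⊕ C_i ⊕ C'_i.
P'1: 0x1A ⊕ 0x86 ⊕ 0x7E = 0xE2.
P'2: 0xD9 ⊕ 0x8F ⊕ 0x5F = 0x09.
P'3: 0x50 ⊕ 0x63 ⊕ 0x7F = 0x4C.
P'4: 0x20 ⊕ 0xA1 ⊕ 0xE1 = 0x60.
P'5: 0x49 ⊕ 0x91 ⊕ 0x86 = 0x5E.
P'6: 0x8F ⊕ 0xFB ⊕ 0x52 = 0x26.

P'1 = 0xE2, P'2 = 0x09, P'3 = 0x4C, P'4 = 0x60, P'5 = 0x5E, P'6 = 0x26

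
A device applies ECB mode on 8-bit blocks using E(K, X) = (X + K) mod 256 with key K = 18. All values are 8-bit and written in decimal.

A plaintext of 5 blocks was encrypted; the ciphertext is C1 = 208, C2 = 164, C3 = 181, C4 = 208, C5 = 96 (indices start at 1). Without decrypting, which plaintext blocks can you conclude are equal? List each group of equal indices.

P1 = P4

ECB encrypts each block independently with the same key, so equal ciphertext blocks imply equal plaintext blocks.
C1 = C4 = 208, so P1 = P4.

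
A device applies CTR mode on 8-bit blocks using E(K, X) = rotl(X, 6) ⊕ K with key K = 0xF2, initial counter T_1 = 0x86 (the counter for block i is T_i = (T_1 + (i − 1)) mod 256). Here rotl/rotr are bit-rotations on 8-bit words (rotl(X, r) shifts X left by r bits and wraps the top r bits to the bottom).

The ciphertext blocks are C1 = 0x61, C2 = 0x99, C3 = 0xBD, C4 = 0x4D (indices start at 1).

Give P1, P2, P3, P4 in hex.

CTR decryption: S_i = E(K, T_i) where T_i is the counter for block i; P_i = C_i ⊕ S_i.
P1: T = 0x86, S = E(K, T) = 0x53; 0x61 ⊕ 0x53 = 0x32.
P2: T = 0x87, S = E(K, T) = 0x13; 0x99 ⊕ 0x13 = 0x8A.
P3: T = 0x88, S = E(K, T) = 0xD0; 0xBD ⊕ 0xD0 = 0x6D.
P4: T = 0x89, S = E(K, T) = 0x90; 0x4D ⊕ 0x90 = 0xDD.

P1 = 0x32, P2 = 0x8A, P3 = 0x6D, P4 = 0xDD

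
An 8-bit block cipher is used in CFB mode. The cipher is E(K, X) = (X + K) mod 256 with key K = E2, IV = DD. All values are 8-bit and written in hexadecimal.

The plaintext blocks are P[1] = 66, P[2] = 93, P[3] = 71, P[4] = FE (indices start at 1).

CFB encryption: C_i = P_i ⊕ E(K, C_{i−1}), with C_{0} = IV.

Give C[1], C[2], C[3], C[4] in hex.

C[1] = D9, C[2] = 28, C[3] = 7B, C[4] = A3

C[1]: E(K, DD) = BF; 66 ⊕ BF = D9.
C[2]: E(K, D9) = BB; 93 ⊕ BB = 28.
C[3]: E(K, 28) = 0A; 71 ⊕ 0A = 7B.
C[4]: E(K, 7B) = 5D; FE ⊕ 5D = A3.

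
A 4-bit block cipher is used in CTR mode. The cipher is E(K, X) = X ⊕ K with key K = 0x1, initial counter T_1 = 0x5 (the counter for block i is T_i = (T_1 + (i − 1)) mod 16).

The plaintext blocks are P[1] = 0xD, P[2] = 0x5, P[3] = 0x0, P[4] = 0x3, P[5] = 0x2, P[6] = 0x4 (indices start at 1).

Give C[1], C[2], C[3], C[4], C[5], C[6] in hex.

CTR encryption: S_i = E(K, T_i) where T_i is the counter for block i; C_i = P_i ⊕ S_i.
C[1]: T = 0x5, S = E(K, T) = 0x4; 0xD ⊕ 0x4 = 0x9.
C[2]: T = 0x6, S = E(K, T) = 0x7; 0x5 ⊕ 0x7 = 0x2.
C[3]: T = 0x7, S = E(K, T) = 0x6; 0x0 ⊕ 0x6 = 0x6.
C[4]: T = 0x8, S = E(K, T) = 0x9; 0x3 ⊕ 0x9 = 0xA.
C[5]: T = 0x9, S = E(K, T) = 0x8; 0x2 ⊕ 0x8 = 0xA.
C[6]: T = 0xA, S = E(K, T) = 0xB; 0x4 ⊕ 0xB = 0xF.

C[1] = 0x9, C[2] = 0x2, C[3] = 0x6, C[4] = 0xA, C[5] = 0xA, C[6] = 0xF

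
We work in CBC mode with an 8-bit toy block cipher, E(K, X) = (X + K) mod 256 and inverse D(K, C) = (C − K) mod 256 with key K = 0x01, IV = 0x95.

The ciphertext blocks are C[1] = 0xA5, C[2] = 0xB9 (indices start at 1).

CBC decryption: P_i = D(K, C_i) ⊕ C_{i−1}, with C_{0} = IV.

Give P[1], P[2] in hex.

P[1] = 0x31, P[2] = 0x1D

P[1]: D(K, 0xA5) = 0xA4; 0xA4 ⊕ 0x95 = 0x31.
P[2]: D(K, 0xB9) = 0xB8; 0xB8 ⊕ 0xA5 = 0x1D.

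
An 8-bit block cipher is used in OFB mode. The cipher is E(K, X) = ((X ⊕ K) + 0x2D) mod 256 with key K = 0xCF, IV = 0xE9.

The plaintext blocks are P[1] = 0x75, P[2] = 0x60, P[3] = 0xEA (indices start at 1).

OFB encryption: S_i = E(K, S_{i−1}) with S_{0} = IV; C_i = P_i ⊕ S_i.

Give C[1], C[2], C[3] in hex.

C[1] = 0x26, C[2] = 0xA9, C[3] = 0xD9

C[1]: S = E(K, 0xE9) = 0x53; 0x75 ⊕ 0x53 = 0x26.
C[2]: S = E(K, 0x53) = 0xC9; 0x60 ⊕ 0xC9 = 0xA9.
C[3]: S = E(K, 0xC9) = 0x33; 0xEA ⊕ 0x33 = 0xD9.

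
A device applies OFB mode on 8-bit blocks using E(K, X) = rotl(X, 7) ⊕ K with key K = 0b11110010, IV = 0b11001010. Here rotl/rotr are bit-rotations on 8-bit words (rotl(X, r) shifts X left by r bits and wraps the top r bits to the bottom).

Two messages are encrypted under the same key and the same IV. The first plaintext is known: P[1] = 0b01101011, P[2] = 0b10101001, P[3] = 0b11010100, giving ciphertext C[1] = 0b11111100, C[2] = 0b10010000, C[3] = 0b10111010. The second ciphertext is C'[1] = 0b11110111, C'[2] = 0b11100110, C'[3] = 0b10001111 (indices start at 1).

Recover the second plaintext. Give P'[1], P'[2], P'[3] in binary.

P'[1] = 0b01100000, P'[2] = 0b11011111, P'[3] = 0b11100001

In OFB with a reused IV, both messages share the same keystream S_i, so C_i ⊕ C'_i = P_i ⊕ P'_i and thus P'_i = P_i ⊕ C_i ⊕ C'_i.
P'[1]: 0b01101011 ⊕ 0b11111100 ⊕ 0b11110111 = 0b01100000.
P'[2]: 0b10101001 ⊕ 0b10010000 ⊕ 0b11100110 = 0b11011111.
P'[3]: 0b11010100 ⊕ 0b10111010 ⊕ 0b10001111 = 0b11100001.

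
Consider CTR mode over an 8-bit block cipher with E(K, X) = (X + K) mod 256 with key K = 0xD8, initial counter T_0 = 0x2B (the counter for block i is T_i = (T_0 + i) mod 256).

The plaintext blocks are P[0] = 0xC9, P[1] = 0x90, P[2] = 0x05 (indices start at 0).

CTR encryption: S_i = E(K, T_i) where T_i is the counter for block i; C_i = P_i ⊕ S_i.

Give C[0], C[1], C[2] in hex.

C[0] = 0xCA, C[1] = 0x94, C[2] = 0x00

C[0]: T = 0x2B, S = E(K, T) = 0x03; 0xC9 ⊕ 0x03 = 0xCA.
C[1]: T = 0x2C, S = E(K, T) = 0x04; 0x90 ⊕ 0x04 = 0x94.
C[2]: T = 0x2D, S = E(K, T) = 0x05; 0x05 ⊕ 0x05 = 0x00.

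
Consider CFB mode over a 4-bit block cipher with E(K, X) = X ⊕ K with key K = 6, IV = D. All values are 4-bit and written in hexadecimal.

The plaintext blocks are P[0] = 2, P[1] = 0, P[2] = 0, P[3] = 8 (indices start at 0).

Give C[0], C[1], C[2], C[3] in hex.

C[0] = 9, C[1] = F, C[2] = 9, C[3] = 7

CFB encryption: C_i = P_i ⊕ E(K, C_{i−1}), with C_{−1} = IV.
C[0]: E(K, D) = B; 2 ⊕ B = 9.
C[1]: E(K, 9) = F; 0 ⊕ F = F.
C[2]: E(K, F) = 9; 0 ⊕ 9 = 9.
C[3]: E(K, 9) = F; 8 ⊕ F = 7.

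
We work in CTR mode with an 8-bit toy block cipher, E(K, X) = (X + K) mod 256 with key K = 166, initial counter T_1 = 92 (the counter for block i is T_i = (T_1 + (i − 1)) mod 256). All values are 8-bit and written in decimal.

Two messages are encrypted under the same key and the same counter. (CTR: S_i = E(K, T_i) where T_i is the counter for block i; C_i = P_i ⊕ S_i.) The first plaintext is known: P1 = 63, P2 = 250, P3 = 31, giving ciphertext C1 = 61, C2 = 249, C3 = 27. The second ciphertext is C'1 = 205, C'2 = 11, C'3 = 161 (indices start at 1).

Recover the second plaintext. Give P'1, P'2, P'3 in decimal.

P'1 = 207, P'2 = 8, P'3 = 165

In CTR with a reused counter, both messages share the same keystream S_i, so C_i ⊕ C'_i = P_i ⊕ P'_i and thus P'_i = P_i ⊕ C_i ⊕ C'_i.
P'1: 63 ⊕ 61 ⊕ 205 = 207.
P'2: 250 ⊕ 249 ⊕ 11 = 8.
P'3: 31 ⊕ 27 ⊕ 161 = 165.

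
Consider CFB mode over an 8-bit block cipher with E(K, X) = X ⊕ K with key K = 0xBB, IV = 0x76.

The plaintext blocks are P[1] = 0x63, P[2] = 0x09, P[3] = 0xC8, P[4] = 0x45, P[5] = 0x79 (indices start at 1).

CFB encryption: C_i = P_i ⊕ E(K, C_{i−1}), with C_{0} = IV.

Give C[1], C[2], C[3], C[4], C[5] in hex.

C[1] = 0xAE, C[2] = 0x1C, C[3] = 0x6F, C[4] = 0x91, C[5] = 0x53

C[1]: E(K, 0x76) = 0xCD; 0x63 ⊕ 0xCD = 0xAE.
C[2]: E(K, 0xAE) = 0x15; 0x09 ⊕ 0x15 = 0x1C.
C[3]: E(K, 0x1C) = 0xA7; 0xC8 ⊕ 0xA7 = 0x6F.
C[4]: E(K, 0x6F) = 0xD4; 0x45 ⊕ 0xD4 = 0x91.
C[5]: E(K, 0x91) = 0x2A; 0x79 ⊕ 0x2A = 0x53.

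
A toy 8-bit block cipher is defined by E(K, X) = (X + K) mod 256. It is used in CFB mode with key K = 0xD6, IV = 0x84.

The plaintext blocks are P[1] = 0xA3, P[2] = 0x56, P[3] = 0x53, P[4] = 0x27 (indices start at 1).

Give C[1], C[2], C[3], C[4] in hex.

CFB encryption: C_i = P_i ⊕ E(K, C_{i−1}), with C_{0} = IV.
C[1]: E(K, 0x84) = 0x5A; 0xA3 ⊕ 0x5A = 0xF9.
C[2]: E(K, 0xF9) = 0xCF; 0x56 ⊕ 0xCF = 0x99.
C[3]: E(K, 0x99) = 0x6F; 0x53 ⊕ 0x6F = 0x3C.
C[4]: E(K, 0x3C) = 0x12; 0x27 ⊕ 0x12 = 0x35.

C[1] = 0xF9, C[2] = 0x99, C[3] = 0x3C, C[4] = 0x35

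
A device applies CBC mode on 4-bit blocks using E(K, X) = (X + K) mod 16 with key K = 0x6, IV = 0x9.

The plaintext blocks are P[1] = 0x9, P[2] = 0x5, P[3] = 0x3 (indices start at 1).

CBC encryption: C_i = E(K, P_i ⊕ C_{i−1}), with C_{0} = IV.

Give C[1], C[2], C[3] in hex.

C[1] = 0x6, C[2] = 0x9, C[3] = 0x0

C[1]: P[1] ⊕ 0x9 = 0x0; E(K, 0x0) = 0x6.
C[2]: P[2] ⊕ 0x6 = 0x3; E(K, 0x3) = 0x9.
C[3]: P[3] ⊕ 0x9 = 0xA; E(K, 0xA) = 0x0.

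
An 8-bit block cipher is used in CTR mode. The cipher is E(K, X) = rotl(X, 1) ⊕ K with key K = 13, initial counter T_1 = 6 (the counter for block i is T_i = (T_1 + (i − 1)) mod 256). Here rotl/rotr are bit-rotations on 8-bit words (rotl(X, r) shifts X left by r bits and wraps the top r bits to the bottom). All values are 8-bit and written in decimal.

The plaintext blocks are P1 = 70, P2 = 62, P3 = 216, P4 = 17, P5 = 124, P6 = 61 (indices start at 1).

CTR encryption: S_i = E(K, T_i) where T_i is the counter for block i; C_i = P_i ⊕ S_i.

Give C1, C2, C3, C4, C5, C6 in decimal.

C1: T = 6, S = E(K, T) = 1; 70 ⊕ 1 = 71.
C2: T = 7, S = E(K, T) = 3; 62 ⊕ 3 = 61.
C3: T = 8, S = E(K, T) = 29; 216 ⊕ 29 = 197.
C4: T = 9, S = E(K, T) = 31; 17 ⊕ 31 = 14.
C5: T = 10, S = E(K, T) = 25; 124 ⊕ 25 = 101.
C6: T = 11, S = E(K, T) = 27; 61 ⊕ 27 = 38.

C1 = 71, C2 = 61, C3 = 197, C4 = 14, C5 = 101, C6 = 38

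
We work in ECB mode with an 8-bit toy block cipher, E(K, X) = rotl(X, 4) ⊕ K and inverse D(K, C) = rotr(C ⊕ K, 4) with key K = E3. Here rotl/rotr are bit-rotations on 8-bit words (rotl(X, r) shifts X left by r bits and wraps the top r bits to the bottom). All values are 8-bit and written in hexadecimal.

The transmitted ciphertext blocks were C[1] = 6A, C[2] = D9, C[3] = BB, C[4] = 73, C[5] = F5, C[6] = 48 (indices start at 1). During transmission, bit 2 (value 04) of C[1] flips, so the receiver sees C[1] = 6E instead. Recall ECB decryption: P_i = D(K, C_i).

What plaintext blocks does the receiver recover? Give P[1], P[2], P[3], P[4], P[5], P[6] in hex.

P[1] = D8, P[2] = A3, P[3] = 85, P[4] = 09, P[5] = 61, P[6] = BA

Only C[1] changed, to 6E. In ECB, a change in C_i affects only P_i. Decrypting the received ciphertext:
P[1]: D(K, 6E) = D8.
P[2]: D(K, D9) = A3.
P[3]: D(K, BB) = 85.
P[4]: D(K, 73) = 09.
P[5]: D(K, F5) = 61.
P[6]: D(K, 48) = BA.
Blocks that differ from the original plaintext: P[1].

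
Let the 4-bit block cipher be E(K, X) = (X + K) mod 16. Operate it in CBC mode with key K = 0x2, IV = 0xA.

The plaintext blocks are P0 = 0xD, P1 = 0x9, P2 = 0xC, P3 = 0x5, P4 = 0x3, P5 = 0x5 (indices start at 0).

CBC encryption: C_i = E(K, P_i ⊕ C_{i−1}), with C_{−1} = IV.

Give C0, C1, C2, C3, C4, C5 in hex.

C0 = 0x9, C1 = 0x2, C2 = 0x0, C3 = 0x7, C4 = 0x6, C5 = 0x5

C0: P0 ⊕ 0xA = 0x7; E(K, 0x7) = 0x9.
C1: P1 ⊕ 0x9 = 0x0; E(K, 0x0) = 0x2.
C2: P2 ⊕ 0x2 = 0xE; E(K, 0xE) = 0x0.
C3: P3 ⊕ 0x0 = 0x5; E(K, 0x5) = 0x7.
C4: P4 ⊕ 0x7 = 0x4; E(K, 0x4) = 0x6.
C5: P5 ⊕ 0x6 = 0x3; E(K, 0x3) = 0x5.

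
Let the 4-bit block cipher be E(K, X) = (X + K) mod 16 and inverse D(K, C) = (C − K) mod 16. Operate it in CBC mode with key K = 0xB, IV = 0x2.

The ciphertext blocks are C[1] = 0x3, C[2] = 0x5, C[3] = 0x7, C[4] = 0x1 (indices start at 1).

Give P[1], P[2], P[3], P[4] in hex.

CBC decryption: P_i = D(K, C_i) ⊕ C_{i−1}, with C_{0} = IV.
P[1]: D(K, 0x3) = 0x8; 0x8 ⊕ 0x2 = 0xA.
P[2]: D(K, 0x5) = 0xA; 0xA ⊕ 0x3 = 0x9.
P[3]: D(K, 0x7) = 0xC; 0xC ⊕ 0x5 = 0x9.
P[4]: D(K, 0x1) = 0x6; 0x6 ⊕ 0x7 = 0x1.

P[1] = 0xA, P[2] = 0x9, P[3] = 0x9, P[4] = 0x1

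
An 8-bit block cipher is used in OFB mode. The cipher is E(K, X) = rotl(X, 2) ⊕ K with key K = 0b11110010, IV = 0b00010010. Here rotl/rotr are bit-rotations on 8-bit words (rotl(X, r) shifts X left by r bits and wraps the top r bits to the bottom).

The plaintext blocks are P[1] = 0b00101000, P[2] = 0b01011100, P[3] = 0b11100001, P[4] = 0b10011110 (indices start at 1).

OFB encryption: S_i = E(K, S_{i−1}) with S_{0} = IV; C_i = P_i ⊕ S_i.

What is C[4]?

C[1]: S = E(K, 0b00010010) = 0b10111010; 0b00101000 ⊕ 0b10111010 = 0b10010010.
C[2]: S = E(K, 0b10111010) = 0b00011000; 0b01011100 ⊕ 0b00011000 = 0b01000100.
C[3]: S = E(K, 0b00011000) = 0b10010010; 0b11100001 ⊕ 0b10010010 = 0b01110011.
C[4]: S = E(K, 0b10010010) = 0b10111000; 0b10011110 ⊕ 0b10111000 = 0b00100110.

C[4] = 0b00100110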